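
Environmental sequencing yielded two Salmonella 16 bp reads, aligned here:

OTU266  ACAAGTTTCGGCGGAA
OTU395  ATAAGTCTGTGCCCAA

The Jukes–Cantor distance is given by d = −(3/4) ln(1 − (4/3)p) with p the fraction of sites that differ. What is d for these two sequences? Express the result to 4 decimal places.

Differing sites — 2:C/T; 7:T/C; 9:C/G; 10:G/T; 13:G/C; 14:G/C.
p = 6/16 = 0.375000.
d = −0.75 · ln(1 − (4/3)·0.375000) = −0.75 · ln(0.500000) = −0.75 · (-0.693147) = 0.5199.

0.5199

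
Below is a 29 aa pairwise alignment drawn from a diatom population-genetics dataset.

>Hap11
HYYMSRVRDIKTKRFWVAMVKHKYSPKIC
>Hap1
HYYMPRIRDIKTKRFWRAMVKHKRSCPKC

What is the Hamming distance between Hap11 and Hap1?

7

Differing sites — 5:S/P; 7:V/I; 17:V/R; 24:Y/R; 26:P/C; 27:K/P; 28:I/K.
That gives 7 mismatches out of 29 aligned sites, so the Hamming distance is 7.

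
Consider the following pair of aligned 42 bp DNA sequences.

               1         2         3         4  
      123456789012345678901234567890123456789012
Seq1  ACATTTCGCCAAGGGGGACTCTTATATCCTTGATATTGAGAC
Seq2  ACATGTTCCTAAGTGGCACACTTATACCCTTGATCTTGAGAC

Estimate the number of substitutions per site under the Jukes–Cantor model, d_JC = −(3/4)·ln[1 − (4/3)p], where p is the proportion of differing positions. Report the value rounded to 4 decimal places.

0.2524

Differing sites — 5:T/G; 7:C/T; 8:G/C; 10:C/T; 14:G/T; 17:G/C; 20:T/A; 27:T/C; 35:A/C.
p = 9/42 = 0.214286.
d = −0.75 · ln(1 − (4/3)·0.214286) = −0.75 · ln(0.714285) = −0.75 · (-0.336473) = 0.2524.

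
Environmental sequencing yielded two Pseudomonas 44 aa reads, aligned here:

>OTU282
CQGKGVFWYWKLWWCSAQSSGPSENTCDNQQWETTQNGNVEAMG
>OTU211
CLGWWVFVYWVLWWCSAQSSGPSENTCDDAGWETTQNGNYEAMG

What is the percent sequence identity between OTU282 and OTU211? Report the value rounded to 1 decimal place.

Mismatches occur at site 2 (Q/L), site 4 (K/W), site 5 (G/W), site 8 (W/V), site 11 (K/V), site 29 (N/D), site 30 (Q/A), site 31 (Q/G), site 40 (V/Y).
35 of the 44 sites match, so the percent identity is 35/44 × 100 = 79.5%.

79.5%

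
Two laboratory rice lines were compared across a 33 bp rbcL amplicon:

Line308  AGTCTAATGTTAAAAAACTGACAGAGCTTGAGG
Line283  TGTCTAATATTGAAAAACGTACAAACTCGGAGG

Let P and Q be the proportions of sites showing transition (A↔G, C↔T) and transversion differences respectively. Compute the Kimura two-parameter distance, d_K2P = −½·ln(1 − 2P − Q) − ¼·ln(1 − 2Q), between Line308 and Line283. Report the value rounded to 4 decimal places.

0.3933

Differing sites — 1:A/T (Tv); 9:G/A (Ti); 12:A/G (Ti); 19:T/G (Tv); 20:G/T (Tv); 24:G/A (Ti); 26:G/C (Tv); 27:C/T (Ti); 28:T/C (Ti); 29:T/G (Tv).
Of the 10 differences, 5 transitions and 5 transversions over 33 sites: P = 5/33 = 0.151515, Q = 5/33 = 0.151515.
d = −0.5·ln(0.545455) − 0.25·ln(0.696970) = −0.5·(-0.606135) − 0.25·(-0.361013) = 0.3933.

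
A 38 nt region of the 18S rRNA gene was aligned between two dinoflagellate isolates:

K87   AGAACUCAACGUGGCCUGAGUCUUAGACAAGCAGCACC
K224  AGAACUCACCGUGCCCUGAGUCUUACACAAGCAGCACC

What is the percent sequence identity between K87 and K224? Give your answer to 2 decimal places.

92.11%

Mismatches occur at site 9 (A→C), site 14 (G→C), site 26 (G→C).
35 of the 38 sites match, so the percent identity is 35/38 × 100 = 92.11%.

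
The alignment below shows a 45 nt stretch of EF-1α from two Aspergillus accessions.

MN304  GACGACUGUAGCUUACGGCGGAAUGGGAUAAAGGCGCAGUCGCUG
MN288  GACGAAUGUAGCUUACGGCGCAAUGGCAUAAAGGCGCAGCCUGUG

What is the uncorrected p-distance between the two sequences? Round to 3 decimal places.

Mismatches occur at site 6 (C↔A), site 21 (G↔C), site 27 (G↔C), site 40 (U↔C), site 42 (G↔U), site 43 (C↔G).
There are 6 differences over 45 sites, so p = 6/45 = 0.133.

0.133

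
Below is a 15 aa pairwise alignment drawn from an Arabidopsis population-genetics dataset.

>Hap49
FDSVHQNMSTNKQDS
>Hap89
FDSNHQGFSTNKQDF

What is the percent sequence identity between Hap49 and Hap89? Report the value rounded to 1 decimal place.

73.3%

Mismatches occur at site 4 (V↔N), site 7 (N↔G), site 8 (M↔F), site 15 (S↔F).
11 of the 15 sites match, so the percent identity is 11/15 × 100 = 73.3%.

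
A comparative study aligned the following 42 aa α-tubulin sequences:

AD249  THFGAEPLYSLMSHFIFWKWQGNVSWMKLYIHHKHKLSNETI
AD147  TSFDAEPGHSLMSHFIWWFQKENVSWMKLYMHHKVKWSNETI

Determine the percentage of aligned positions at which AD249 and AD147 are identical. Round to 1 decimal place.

Differing sites — 2:H/S; 4:G/D; 8:L/G; 9:Y/H; 17:F/W; 19:K/F; 20:W/Q; 21:Q/K; 22:G/E; 31:I/M; 35:H/V; 37:L/W.
30 of the 42 sites match, so the percent identity is 30/42 × 100 = 71.4%.

71.4%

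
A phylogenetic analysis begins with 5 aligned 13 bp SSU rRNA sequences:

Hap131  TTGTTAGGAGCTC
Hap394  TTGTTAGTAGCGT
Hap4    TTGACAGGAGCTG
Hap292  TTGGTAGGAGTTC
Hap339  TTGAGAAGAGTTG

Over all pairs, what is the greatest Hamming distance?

Pairwise Hamming distances:
  Hap131 vs Hap394: 3
  Hap131 vs Hap4: 3
  Hap131 vs Hap292: 2
  Hap131 vs Hap339: 5
  Hap394 vs Hap4: 5
  Hap394 vs Hap292: 5
  Hap394 vs Hap339: 7
  Hap4 vs Hap292: 4
  Hap4 vs Hap339: 3
  Hap292 vs Hap339: 4
The largest is 7, between Hap394 and Hap339.

7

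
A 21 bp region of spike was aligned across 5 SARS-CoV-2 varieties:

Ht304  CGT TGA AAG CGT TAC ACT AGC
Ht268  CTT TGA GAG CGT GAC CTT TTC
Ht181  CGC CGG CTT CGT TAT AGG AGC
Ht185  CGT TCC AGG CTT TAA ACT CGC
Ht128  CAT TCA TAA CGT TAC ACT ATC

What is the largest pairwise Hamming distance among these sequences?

Pairwise Hamming distances:
  Ht304 vs Ht268: 7
  Ht304 vs Ht181: 9
  Ht304 vs Ht185: 6
  Ht304 vs Ht128: 5
  Ht268 vs Ht181: 14
  Ht268 vs Ht185: 12
  Ht268 vs Ht128: 8
  Ht181 vs Ht185: 12
  Ht181 vs Ht128: 12
  Ht185 vs Ht128: 9
The largest is 14, between Ht268 and Ht181.

14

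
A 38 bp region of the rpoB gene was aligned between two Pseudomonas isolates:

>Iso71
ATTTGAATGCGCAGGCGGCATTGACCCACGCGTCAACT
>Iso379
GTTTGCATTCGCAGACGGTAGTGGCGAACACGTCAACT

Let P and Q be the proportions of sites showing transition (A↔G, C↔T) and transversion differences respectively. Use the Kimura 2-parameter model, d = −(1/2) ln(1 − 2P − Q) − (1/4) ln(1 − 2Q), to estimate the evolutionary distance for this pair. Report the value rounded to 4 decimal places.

Mismatches occur at site 1 (A/G, transition), site 6 (A/C, transversion), site 9 (G/T, transversion), site 15 (G/A, transition), site 19 (C/T, transition), site 21 (T/G, transversion), site 24 (A/G, transition), site 26 (C/G, transversion), site 27 (C/A, transversion), site 30 (G/A, transition).
Of the 10 differences, 5 transitions and 5 transversions over 38 sites: P = 5/38 = 0.131579, Q = 5/38 = 0.131579.
d = −0.5·ln(0.605263) − 0.25·ln(0.736842) = −0.5·(-0.502092) − 0.25·(-0.305382) = 0.3274.

0.3274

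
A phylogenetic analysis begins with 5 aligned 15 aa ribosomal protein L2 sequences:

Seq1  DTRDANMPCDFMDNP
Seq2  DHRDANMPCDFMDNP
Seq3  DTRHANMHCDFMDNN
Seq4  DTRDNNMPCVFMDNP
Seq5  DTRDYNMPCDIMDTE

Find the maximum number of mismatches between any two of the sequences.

6

Pairwise Hamming distances:
  Seq1 vs Seq2: 1
  Seq1 vs Seq3: 3
  Seq1 vs Seq4: 2
  Seq1 vs Seq5: 4
  Seq2 vs Seq3: 4
  Seq2 vs Seq4: 3
  Seq2 vs Seq5: 5
  Seq3 vs Seq4: 5
  Seq3 vs Seq5: 6
  Seq4 vs Seq5: 5
The largest is 6, between Seq3 and Seq5.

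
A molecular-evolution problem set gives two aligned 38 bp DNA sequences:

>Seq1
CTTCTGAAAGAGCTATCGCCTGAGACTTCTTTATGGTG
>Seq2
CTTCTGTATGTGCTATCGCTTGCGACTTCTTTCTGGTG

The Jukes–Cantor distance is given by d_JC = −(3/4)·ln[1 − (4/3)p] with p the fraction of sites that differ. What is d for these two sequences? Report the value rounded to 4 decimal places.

The sequences differ at positions 7 (A/T), 9 (A/T), 11 (A/T), 20 (C/T), 23 (A/C), 33 (A/C).
p = 6/38 = 0.157895.
d = −0.75 · ln(1 − (4/3)·0.157895) = −0.75 · ln(0.789473) = −0.75 · (-0.236390) = 0.1773.

0.1773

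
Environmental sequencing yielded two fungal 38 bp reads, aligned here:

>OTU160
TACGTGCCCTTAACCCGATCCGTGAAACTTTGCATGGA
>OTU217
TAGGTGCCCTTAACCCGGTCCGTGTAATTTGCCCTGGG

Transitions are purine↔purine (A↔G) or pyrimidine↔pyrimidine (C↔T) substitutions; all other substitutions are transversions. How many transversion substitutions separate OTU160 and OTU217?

5

Mismatches occur at site 3 (C→G, transversion), site 18 (A→G, transition), site 25 (A→T, transversion), site 28 (C→T, transition), site 31 (T→G, transversion), site 32 (G→C, transversion), site 34 (A→C, transversion), site 38 (A→G, transition).
Of the 8 differences, 3 transitions and 5 transversions, so the answer is 5.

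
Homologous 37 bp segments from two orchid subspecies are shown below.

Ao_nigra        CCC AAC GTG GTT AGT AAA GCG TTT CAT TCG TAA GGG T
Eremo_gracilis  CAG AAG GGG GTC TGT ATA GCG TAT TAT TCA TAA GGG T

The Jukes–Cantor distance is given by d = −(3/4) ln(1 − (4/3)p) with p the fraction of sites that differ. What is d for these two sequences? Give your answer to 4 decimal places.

Mismatches occur at site 2 (C↔A), site 3 (C↔G), site 6 (C↔G), site 8 (T↔G), site 12 (T↔C), site 13 (A↔T), site 17 (A↔T), site 23 (T↔A), site 25 (C↔T), site 30 (G↔A).
p = 10/37 = 0.270270.
d = −0.75 · ln(1 − (4/3)·0.270270) = −0.75 · ln(0.639640) = −0.75 · (-0.446850) = 0.3351.

0.3351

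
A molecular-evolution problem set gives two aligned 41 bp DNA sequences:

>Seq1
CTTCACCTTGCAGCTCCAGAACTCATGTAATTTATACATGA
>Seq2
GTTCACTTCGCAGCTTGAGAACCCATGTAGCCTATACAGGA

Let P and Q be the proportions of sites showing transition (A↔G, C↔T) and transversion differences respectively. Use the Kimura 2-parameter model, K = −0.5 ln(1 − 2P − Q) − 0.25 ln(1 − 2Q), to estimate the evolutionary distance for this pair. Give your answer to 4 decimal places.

Mismatches occur at site 1 (C↔G, transversion), site 7 (C↔T, transition), site 9 (T↔C, transition), site 16 (C↔T, transition), site 17 (C↔G, transversion), site 23 (T↔C, transition), site 30 (A↔G, transition), site 31 (T↔C, transition), site 32 (T↔C, transition), site 39 (T↔G, transversion).
Of the 10 differences, 7 transitions and 3 transversions over 41 sites: P = 7/41 = 0.170732, Q = 3/41 = 0.073171.
d = −0.5·ln(0.585365) − 0.25·ln(0.853658) = −0.5·(-0.535520) − 0.25·(-0.158225) = 0.3073.

0.3073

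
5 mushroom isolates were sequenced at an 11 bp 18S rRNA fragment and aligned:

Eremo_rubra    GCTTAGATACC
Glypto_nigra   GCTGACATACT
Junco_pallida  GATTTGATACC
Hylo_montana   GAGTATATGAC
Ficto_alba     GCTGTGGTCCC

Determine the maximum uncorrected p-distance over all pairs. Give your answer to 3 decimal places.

Pairwise Hamming distances:
  Eremo_rubra vs Glypto_nigra: 3
  Eremo_rubra vs Junco_pallida: 2
  Eremo_rubra vs Hylo_montana: 5
  Eremo_rubra vs Ficto_alba: 4
  Glypto_nigra vs Junco_pallida: 5
  Glypto_nigra vs Hylo_montana: 7
  Glypto_nigra vs Ficto_alba: 5
  Junco_pallida vs Hylo_montana: 5
  Junco_pallida vs Ficto_alba: 4
  Hylo_montana vs Ficto_alba: 8
The largest is 8 mismatches, between Hylo_montana and Ficto_alba; p = 8/11 = 0.727.

0.727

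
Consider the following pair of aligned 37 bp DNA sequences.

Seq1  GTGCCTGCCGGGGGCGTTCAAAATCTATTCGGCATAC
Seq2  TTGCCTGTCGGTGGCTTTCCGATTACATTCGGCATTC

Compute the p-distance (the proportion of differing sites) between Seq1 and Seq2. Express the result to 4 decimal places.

0.2703

Differing sites — 1:G/T; 8:C/T; 12:G/T; 16:G/T; 20:A/C; 21:A/G; 23:A/T; 25:C/A; 26:T/C; 36:A/T.
There are 10 differences over 37 sites, so p = 10/37 = 0.2703.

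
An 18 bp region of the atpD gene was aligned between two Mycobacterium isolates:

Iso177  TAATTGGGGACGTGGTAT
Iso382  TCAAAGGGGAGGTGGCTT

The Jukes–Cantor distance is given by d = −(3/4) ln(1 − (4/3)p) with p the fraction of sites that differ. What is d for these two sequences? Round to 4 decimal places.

0.4408

Differing sites — 2:A/C; 4:T/A; 5:T/A; 11:C/G; 16:T/C; 17:A/T.
p = 6/18 = 0.333333.
d = −0.75 · ln(1 − (4/3)·0.333333) = −0.75 · ln(0.555556) = −0.75 · (-0.587786) = 0.4408.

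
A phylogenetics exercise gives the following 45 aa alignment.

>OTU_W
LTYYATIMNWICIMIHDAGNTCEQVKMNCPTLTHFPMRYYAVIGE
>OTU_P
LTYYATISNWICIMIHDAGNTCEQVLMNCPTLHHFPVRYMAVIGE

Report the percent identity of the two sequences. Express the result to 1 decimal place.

The sequences differ at positions 8 (M/S), 26 (K/L), 33 (T/H), 37 (M/V), 40 (Y/M).
40 of the 45 sites match, so the percent identity is 40/45 × 100 = 88.9%.

88.9%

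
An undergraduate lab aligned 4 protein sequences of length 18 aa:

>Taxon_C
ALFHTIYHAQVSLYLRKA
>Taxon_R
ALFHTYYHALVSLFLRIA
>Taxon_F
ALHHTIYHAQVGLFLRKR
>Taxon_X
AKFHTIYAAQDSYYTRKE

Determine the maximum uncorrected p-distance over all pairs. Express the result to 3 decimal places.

0.556

Pairwise Hamming distances:
  Taxon_C vs Taxon_R: 4
  Taxon_C vs Taxon_F: 4
  Taxon_C vs Taxon_X: 6
  Taxon_R vs Taxon_F: 6
  Taxon_R vs Taxon_X: 10
  Taxon_F vs Taxon_X: 9
The largest is 10 mismatches, between Taxon_R and Taxon_X; p = 10/18 = 0.556.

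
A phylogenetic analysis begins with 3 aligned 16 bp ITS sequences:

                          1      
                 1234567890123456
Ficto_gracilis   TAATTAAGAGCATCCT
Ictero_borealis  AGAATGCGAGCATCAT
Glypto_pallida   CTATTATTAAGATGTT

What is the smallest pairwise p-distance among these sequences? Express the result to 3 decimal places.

Pairwise Hamming distances:
  Ficto_gracilis vs Ictero_borealis: 6
  Ficto_gracilis vs Glypto_pallida: 8
  Ictero_borealis vs Glypto_pallida: 10
The smallest is 6 mismatches, between Ficto_gracilis and Ictero_borealis; p = 6/16 = 0.375.

0.375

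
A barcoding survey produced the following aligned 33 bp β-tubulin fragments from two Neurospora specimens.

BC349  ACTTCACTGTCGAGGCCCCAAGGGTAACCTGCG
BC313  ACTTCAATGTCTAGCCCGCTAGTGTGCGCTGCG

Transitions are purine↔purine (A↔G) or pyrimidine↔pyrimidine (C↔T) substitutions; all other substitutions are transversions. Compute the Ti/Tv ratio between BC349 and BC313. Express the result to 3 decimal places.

0.125

The sequences differ at positions 7 (C/A, transversion), 12 (G/T, transversion), 15 (G/C, transversion), 18 (C/G, transversion), 20 (A/T, transversion), 23 (G/T, transversion), 26 (A/G, transition), 27 (A/C, transversion), 28 (C/G, transversion).
Of the 9 differences, 1 transition and 8 transversions, so Ti/Tv = 1/8 = 0.125.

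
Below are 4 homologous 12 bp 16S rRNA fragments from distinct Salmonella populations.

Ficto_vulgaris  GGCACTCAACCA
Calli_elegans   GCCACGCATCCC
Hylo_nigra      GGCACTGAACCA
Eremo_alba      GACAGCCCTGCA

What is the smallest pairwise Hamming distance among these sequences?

Pairwise Hamming distances:
  Ficto_vulgaris vs Calli_elegans: 4
  Ficto_vulgaris vs Hylo_nigra: 1
  Ficto_vulgaris vs Eremo_alba: 6
  Calli_elegans vs Hylo_nigra: 5
  Calli_elegans vs Eremo_alba: 6
  Hylo_nigra vs Eremo_alba: 7
The smallest is 1, between Ficto_vulgaris and Hylo_nigra.

1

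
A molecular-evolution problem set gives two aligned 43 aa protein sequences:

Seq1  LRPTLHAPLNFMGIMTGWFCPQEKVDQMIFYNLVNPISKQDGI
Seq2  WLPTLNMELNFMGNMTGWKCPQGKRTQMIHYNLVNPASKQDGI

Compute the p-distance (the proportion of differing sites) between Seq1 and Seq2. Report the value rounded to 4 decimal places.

0.2791

The sequences differ at positions 1 (L/W), 2 (R/L), 6 (H/N), 7 (A/M), 8 (P/E), 14 (I/N), 19 (F/K), 23 (E/G), 25 (V/R), 26 (D/T), 30 (F/H), 37 (I/A).
There are 12 differences over 43 sites, so p = 12/43 = 0.2791.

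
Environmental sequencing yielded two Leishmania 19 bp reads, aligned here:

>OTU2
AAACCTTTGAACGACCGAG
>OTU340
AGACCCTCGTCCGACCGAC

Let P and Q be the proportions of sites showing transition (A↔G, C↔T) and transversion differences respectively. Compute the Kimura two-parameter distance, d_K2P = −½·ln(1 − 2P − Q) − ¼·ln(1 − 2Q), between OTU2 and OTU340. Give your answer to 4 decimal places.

0.4158

The sequences differ at positions 2 (A/G, transition), 6 (T/C, transition), 8 (T/C, transition), 10 (A/T, transversion), 11 (A/C, transversion), 19 (G/C, transversion).
Of the 6 differences, 3 transitions and 3 transversions over 19 sites: P = 3/19 = 0.157895, Q = 3/19 = 0.157895.
d = −0.5·ln(0.526315) − 0.25·ln(0.684210) = −0.5·(-0.641855) − 0.25·(-0.379490) = 0.4158.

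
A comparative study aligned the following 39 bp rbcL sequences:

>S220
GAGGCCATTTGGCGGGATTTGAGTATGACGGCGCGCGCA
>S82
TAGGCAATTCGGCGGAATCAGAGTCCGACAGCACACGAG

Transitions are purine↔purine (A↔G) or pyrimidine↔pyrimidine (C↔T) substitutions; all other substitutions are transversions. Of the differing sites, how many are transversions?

The sequences differ at positions 1 (G/T, transversion), 6 (C/A, transversion), 10 (T/C, transition), 16 (G/A, transition), 19 (T/C, transition), 20 (T/A, transversion), 25 (A/C, transversion), 26 (T/C, transition), 30 (G/A, transition), 33 (G/A, transition), 35 (G/A, transition), 38 (C/A, transversion), 39 (A/G, transition).
Of the 13 differences, 8 transitions and 5 transversions, so the answer is 5.

5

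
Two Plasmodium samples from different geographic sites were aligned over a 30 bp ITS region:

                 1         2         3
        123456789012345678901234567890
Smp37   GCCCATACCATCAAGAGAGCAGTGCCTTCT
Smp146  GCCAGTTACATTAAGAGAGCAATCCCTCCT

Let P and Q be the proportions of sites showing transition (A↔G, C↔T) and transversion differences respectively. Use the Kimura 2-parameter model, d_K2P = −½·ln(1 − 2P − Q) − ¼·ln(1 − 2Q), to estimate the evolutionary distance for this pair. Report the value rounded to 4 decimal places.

Differing sites — 4:C/A (Tv); 5:A/G (Ti); 7:A/T (Tv); 8:C/A (Tv); 12:C/T (Ti); 22:G/A (Ti); 24:G/C (Tv); 28:T/C (Ti).
Of the 8 differences, 4 transitions and 4 transversions over 30 sites: P = 4/30 = 0.133333, Q = 4/30 = 0.133333.
d = −0.5·ln(0.600001) − 0.25·ln(0.733334) = −0.5·(-0.510824) − 0.25·(-0.310154) = 0.3330.

0.3330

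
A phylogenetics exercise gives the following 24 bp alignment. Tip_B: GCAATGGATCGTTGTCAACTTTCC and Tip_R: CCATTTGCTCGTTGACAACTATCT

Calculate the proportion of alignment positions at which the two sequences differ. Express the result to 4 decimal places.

0.2917

The sequences differ at positions 1 (G/C), 4 (A/T), 6 (G/T), 8 (A/C), 15 (T/A), 21 (T/A), 24 (C/T).
There are 7 differences over 24 sites, so p = 7/24 = 0.2917.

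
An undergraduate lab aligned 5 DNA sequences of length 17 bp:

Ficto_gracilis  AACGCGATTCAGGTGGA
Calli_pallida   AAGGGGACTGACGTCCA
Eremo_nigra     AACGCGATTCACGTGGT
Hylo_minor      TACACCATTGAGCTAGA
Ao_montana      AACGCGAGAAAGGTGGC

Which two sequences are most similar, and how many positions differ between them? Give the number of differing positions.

2

Pairwise Hamming distances:
  Ficto_gracilis vs Calli_pallida: 7
  Ficto_gracilis vs Eremo_nigra: 2
  Ficto_gracilis vs Hylo_minor: 6
  Ficto_gracilis vs Ao_montana: 4
  Calli_pallida vs Eremo_nigra: 7
  Calli_pallida vs Hylo_minor: 10
  Calli_pallida vs Ao_montana: 9
  Eremo_nigra vs Hylo_minor: 8
  Eremo_nigra vs Ao_montana: 5
  Hylo_minor vs Ao_montana: 9
The smallest is 2, between Ficto_gracilis and Eremo_nigra.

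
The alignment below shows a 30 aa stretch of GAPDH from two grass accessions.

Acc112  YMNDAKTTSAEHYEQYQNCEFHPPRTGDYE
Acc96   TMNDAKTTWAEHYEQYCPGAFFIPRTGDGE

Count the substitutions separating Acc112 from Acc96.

Mismatches occur at site 1 (Y↔T), site 9 (S↔W), site 17 (Q↔C), site 18 (N↔P), site 19 (C↔G), site 20 (E↔A), site 22 (H↔F), site 23 (P↔I), site 29 (Y↔G).
That gives 9 mismatches out of 30 aligned sites, so the Hamming distance is 9.

9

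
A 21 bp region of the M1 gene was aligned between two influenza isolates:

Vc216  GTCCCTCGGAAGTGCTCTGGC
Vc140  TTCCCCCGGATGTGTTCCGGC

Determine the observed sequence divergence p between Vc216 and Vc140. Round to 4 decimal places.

The sequences differ at positions 1 (G/T), 6 (T/C), 11 (A/T), 15 (C/T), 18 (T/C).
There are 5 differences over 21 sites, so p = 5/21 = 0.2381.

0.2381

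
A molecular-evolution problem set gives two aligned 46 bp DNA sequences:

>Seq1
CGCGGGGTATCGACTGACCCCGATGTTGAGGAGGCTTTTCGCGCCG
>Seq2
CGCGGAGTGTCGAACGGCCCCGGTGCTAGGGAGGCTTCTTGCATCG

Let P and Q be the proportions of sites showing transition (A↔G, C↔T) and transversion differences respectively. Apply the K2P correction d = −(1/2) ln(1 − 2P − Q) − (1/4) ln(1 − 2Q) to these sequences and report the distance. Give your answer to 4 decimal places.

0.4032

Mismatches occur at site 6 (G→A, transition), site 9 (A→G, transition), site 14 (C→A, transversion), site 15 (T→C, transition), site 17 (A→G, transition), site 23 (A→G, transition), site 26 (T→C, transition), site 28 (G→A, transition), site 29 (A→G, transition), site 38 (T→C, transition), site 40 (C→T, transition), site 43 (G→A, transition), site 44 (C→T, transition).
Of the 13 differences, 12 transitions and 1 transversion over 46 sites: P = 12/46 = 0.260870, Q = 1/46 = 0.021739.
d = −0.5·ln(0.456521) − 0.25·ln(0.956522) = −0.5·(-0.784121) − 0.25·(-0.044451) = 0.4032.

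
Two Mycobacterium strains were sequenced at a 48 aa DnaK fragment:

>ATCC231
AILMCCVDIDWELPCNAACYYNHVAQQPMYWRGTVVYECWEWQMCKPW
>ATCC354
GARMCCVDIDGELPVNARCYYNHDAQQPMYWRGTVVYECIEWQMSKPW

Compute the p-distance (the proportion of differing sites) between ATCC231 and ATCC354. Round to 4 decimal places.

Differing sites — 1:A/G; 2:I/A; 3:L/R; 11:W/G; 15:C/V; 18:A/R; 24:V/D; 40:W/I; 45:C/S.
There are 9 differences over 48 sites, so p = 9/48 = 0.1875.

0.1875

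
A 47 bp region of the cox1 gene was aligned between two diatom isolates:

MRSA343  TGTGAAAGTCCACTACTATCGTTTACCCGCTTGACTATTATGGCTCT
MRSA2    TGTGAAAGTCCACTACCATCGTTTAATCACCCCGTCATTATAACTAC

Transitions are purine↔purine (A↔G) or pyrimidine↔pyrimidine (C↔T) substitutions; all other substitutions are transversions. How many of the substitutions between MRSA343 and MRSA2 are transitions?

11

The sequences differ at positions 17 (T/C, transition), 26 (C/A, transversion), 27 (C/T, transition), 29 (G/A, transition), 31 (T/C, transition), 32 (T/C, transition), 33 (G/C, transversion), 34 (A/G, transition), 35 (C/T, transition), 36 (T/C, transition), 42 (G/A, transition), 43 (G/A, transition), 46 (C/A, transversion), 47 (T/C, transition).
Of the 14 differences, 11 transitions and 3 transversions, so the answer is 11.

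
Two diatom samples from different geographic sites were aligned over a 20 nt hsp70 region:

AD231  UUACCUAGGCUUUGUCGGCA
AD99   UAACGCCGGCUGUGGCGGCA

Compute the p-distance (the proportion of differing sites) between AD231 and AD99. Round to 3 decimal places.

0.300

Mismatches occur at site 2 (U→A), site 5 (C→G), site 6 (U→C), site 7 (A→C), site 12 (U→G), site 15 (U→G).
There are 6 differences over 20 sites, so p = 6/20 = 0.300.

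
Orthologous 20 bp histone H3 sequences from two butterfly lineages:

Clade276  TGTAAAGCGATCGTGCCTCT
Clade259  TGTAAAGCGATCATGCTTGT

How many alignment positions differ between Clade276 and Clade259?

Differing sites — 13:G/A; 17:C/T; 19:C/G.
That gives 3 mismatches out of 20 aligned sites, so the Hamming distance is 3.

3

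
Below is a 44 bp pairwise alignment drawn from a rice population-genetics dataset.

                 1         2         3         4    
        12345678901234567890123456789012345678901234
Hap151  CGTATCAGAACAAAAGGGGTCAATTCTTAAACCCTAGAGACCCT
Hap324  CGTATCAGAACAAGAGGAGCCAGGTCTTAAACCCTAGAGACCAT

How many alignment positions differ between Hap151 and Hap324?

Differing sites — 14:A/G; 18:G/A; 20:T/C; 23:A/G; 24:T/G; 43:C/A.
That gives 6 mismatches out of 44 aligned sites, so the Hamming distance is 6.

6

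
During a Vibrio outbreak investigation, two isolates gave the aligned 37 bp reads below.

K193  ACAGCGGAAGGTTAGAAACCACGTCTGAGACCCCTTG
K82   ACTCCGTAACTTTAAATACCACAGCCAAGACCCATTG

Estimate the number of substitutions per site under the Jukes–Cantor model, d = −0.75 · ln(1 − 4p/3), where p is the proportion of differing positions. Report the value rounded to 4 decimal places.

0.4248

Mismatches occur at site 3 (A↔T), site 4 (G↔C), site 7 (G↔T), site 10 (G↔C), site 11 (G↔T), site 15 (G↔A), site 17 (A↔T), site 23 (G↔A), site 24 (T↔G), site 26 (T↔C), site 27 (G↔A), site 34 (C↔A).
p = 12/37 = 0.324324.
d = −0.75 · ln(1 − (4/3)·0.324324) = −0.75 · ln(0.567568) = −0.75 · (-0.566395) = 0.4248.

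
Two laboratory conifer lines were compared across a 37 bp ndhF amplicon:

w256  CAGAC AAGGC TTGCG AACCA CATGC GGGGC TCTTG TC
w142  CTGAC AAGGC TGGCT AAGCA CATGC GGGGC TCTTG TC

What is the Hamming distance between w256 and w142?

The sequences differ at positions 2 (A/T), 12 (T/G), 15 (G/T), 18 (C/G).
That gives 4 mismatches out of 37 aligned sites, so the Hamming distance is 4.

4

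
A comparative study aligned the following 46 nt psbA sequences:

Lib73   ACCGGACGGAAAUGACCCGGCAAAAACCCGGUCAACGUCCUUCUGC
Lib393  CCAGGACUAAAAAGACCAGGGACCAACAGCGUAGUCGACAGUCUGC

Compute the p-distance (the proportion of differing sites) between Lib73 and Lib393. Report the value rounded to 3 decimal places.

Mismatches occur at site 1 (A↔C), site 3 (C↔A), site 8 (G↔U), site 9 (G↔A), site 13 (U↔A), site 18 (C↔A), site 21 (C↔G), site 23 (A↔C), site 24 (A↔C), site 28 (C↔A), site 29 (C↔G), site 30 (G↔C), site 33 (C↔A), site 34 (A↔G), site 35 (A↔U), site 38 (U↔A), site 40 (C↔A), site 41 (U↔G).
There are 18 differences over 46 sites, so p = 18/46 = 0.391.

0.391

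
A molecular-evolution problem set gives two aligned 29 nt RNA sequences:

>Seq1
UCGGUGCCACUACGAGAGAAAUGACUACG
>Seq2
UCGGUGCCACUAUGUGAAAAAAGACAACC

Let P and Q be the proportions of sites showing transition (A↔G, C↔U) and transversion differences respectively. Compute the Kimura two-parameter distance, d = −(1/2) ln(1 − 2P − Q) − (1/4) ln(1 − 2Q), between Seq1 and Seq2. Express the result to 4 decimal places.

Mismatches occur at site 13 (C→U, transition), site 15 (A→U, transversion), site 18 (G→A, transition), site 22 (U→A, transversion), site 26 (U→A, transversion), site 29 (G→C, transversion).
Of the 6 differences, 2 transitions and 4 transversions over 29 sites: P = 2/29 = 0.068966, Q = 4/29 = 0.137931.
d = −0.5·ln(0.724137) − 0.25·ln(0.724138) = −0.5·(-0.322775) − 0.25·(-0.322773) = 0.2421.

0.2421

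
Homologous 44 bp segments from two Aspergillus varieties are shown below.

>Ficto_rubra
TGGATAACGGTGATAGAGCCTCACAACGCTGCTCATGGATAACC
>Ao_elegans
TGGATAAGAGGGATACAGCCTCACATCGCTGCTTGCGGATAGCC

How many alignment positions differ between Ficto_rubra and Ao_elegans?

9

Differing sites — 8:C/G; 9:G/A; 11:T/G; 16:G/C; 26:A/T; 34:C/T; 35:A/G; 36:T/C; 42:A/G.
That gives 9 mismatches out of 44 aligned sites, so the Hamming distance is 9.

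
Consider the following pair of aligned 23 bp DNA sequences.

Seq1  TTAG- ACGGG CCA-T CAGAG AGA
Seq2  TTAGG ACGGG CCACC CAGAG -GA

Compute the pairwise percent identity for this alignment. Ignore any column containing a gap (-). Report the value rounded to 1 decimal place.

95.0%

Excluding the 3 gap columns leaves 20 comparable sites.
The sequences differ at position 15 (T/C).
19 of the 20 comparable sites match, so the percent identity is 19/20 × 100 = 95.0%.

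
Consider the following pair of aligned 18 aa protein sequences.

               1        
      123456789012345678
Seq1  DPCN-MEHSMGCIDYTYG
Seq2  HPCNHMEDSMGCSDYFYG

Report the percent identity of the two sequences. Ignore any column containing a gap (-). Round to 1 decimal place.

76.5%

Excluding the 1 gap column leaves 17 comparable sites.
The sequences differ at positions 1 (D/H), 8 (H/D), 13 (I/S), 16 (T/F).
13 of the 17 comparable sites match, so the percent identity is 13/17 × 100 = 76.5%.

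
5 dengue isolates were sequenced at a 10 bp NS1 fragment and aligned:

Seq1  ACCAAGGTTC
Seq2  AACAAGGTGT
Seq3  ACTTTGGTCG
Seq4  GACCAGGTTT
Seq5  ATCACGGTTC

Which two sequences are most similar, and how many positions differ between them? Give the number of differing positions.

Pairwise Hamming distances:
  Seq1 vs Seq2: 3
  Seq1 vs Seq3: 5
  Seq1 vs Seq4: 4
  Seq1 vs Seq5: 2
  Seq2 vs Seq3: 6
  Seq2 vs Seq4: 3
  Seq2 vs Seq5: 4
  Seq3 vs Seq4: 7
  Seq3 vs Seq5: 6
  Seq4 vs Seq5: 5
The smallest is 2, between Seq1 and Seq5.

2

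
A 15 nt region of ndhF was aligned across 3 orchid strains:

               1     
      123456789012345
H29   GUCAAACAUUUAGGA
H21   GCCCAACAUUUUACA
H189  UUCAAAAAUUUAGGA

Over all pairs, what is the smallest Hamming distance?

2

Pairwise Hamming distances:
  H29 vs H21: 5
  H29 vs H189: 2
  H21 vs H189: 7
The smallest is 2, between H29 and H189.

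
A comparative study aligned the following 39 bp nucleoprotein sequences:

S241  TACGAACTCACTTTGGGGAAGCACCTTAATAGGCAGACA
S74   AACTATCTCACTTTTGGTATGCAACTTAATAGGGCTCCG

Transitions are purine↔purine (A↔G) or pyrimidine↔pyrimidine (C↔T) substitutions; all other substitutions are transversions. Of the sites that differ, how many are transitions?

The sequences differ at positions 1 (T/A, transversion), 4 (G/T, transversion), 6 (A/T, transversion), 15 (G/T, transversion), 18 (G/T, transversion), 20 (A/T, transversion), 24 (C/A, transversion), 34 (C/G, transversion), 35 (A/C, transversion), 36 (G/T, transversion), 37 (A/C, transversion), 39 (A/G, transition).
Of the 12 differences, 1 transition and 11 transversions, so the answer is 1.

1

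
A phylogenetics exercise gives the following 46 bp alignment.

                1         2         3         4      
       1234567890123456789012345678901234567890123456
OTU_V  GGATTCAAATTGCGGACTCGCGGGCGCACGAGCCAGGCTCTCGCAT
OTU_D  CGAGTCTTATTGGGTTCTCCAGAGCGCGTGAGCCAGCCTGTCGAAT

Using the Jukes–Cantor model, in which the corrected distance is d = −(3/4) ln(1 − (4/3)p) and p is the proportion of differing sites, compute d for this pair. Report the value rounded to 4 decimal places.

Differing sites — 1:G/C; 4:T/G; 7:A/T; 8:A/T; 13:C/G; 15:G/T; 16:A/T; 20:G/C; 21:C/A; 23:G/A; 28:A/G; 29:C/T; 37:G/C; 40:C/G; 44:C/A.
p = 15/46 = 0.326087.
d = −0.75 · ln(1 − (4/3)·0.326087) = −0.75 · ln(0.565217) = −0.75 · (-0.570546) = 0.4279.

0.4279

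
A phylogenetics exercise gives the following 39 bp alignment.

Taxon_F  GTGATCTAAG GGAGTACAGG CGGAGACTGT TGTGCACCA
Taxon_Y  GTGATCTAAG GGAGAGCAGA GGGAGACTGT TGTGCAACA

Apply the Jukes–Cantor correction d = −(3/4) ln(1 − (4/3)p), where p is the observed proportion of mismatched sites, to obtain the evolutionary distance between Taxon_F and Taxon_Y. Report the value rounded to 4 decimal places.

Mismatches occur at site 15 (T↔A), site 16 (A↔G), site 20 (G↔A), site 21 (C↔G), site 37 (C↔A).
p = 5/39 = 0.128205.
d = −0.75 · ln(1 − (4/3)·0.128205) = −0.75 · ln(0.829060) = −0.75 · (-0.187463) = 0.1406.

0.1406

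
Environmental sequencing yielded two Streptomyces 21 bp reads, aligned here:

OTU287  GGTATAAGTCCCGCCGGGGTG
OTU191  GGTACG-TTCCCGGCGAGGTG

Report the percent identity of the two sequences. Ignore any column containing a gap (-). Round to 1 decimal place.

75.0%

Excluding the 1 gap column leaves 20 comparable sites.
Mismatches occur at site 5 (T↔C), site 6 (A↔G), site 8 (G↔T), site 14 (C↔G), site 17 (G↔A).
15 of the 20 comparable sites match, so the percent identity is 15/20 × 100 = 75.0%.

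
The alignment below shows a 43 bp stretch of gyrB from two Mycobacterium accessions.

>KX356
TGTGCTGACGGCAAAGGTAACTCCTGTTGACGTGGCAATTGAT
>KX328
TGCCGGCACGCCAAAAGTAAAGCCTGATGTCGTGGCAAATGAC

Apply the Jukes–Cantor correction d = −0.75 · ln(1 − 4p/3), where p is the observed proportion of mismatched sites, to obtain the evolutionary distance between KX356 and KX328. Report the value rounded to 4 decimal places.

0.3870

The sequences differ at positions 3 (T/C), 4 (G/C), 5 (C/G), 6 (T/G), 7 (G/C), 11 (G/C), 16 (G/A), 21 (C/A), 22 (T/G), 27 (T/A), 30 (A/T), 39 (T/A), 43 (T/C).
p = 13/43 = 0.302326.
d = −0.75 · ln(1 − (4/3)·0.302326) = −0.75 · ln(0.596899) = −0.75 · (-0.516007) = 0.3870.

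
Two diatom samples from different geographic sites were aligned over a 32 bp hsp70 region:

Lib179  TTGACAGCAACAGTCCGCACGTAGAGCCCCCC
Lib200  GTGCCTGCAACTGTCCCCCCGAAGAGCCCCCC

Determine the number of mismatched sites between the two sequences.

7

Differing sites — 1:T/G; 4:A/C; 6:A/T; 12:A/T; 17:G/C; 19:A/C; 22:T/A.
That gives 7 mismatches out of 32 aligned sites, so the Hamming distance is 7.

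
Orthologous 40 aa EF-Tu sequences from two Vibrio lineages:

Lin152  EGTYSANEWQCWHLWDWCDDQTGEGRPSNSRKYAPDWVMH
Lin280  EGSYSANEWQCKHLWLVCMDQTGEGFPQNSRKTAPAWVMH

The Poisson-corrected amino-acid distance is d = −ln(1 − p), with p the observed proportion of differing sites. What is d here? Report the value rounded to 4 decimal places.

The sequences differ at positions 3 (T/S), 12 (W/K), 16 (D/L), 17 (W/V), 19 (D/M), 26 (R/F), 28 (S/Q), 33 (Y/T), 36 (D/A).
p = 9/40 = 0.225000.
d = −ln(1 − 0.225000) = −ln(0.775000) = 0.2549.

0.2549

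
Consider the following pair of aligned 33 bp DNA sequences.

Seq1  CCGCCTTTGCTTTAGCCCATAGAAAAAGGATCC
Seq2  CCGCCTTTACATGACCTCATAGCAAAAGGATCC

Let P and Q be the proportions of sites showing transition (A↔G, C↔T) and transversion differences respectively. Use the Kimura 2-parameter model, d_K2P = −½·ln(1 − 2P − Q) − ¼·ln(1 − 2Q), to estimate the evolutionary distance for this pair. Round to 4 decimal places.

The sequences differ at positions 9 (G/A, transition), 11 (T/A, transversion), 13 (T/G, transversion), 15 (G/C, transversion), 17 (C/T, transition), 23 (A/C, transversion).
Of the 6 differences, 2 transitions and 4 transversions over 33 sites: P = 2/33 = 0.060606, Q = 4/33 = 0.121212.
d = −0.5·ln(0.757576) − 0.25·ln(0.757576) = −0.5·(-0.277631) − 0.25·(-0.277631) = 0.2082.

0.2082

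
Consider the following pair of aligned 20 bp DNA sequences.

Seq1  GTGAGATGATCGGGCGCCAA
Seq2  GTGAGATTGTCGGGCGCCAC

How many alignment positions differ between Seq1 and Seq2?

3

Differing sites — 8:G/T; 9:A/G; 20:A/C.
That gives 3 mismatches out of 20 aligned sites, so the Hamming distance is 3.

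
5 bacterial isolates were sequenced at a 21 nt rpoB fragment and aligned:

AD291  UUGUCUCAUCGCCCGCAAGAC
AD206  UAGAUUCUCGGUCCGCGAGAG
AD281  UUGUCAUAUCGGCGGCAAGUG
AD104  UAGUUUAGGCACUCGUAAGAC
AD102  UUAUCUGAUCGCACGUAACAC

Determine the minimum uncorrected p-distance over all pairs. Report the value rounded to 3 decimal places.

0.238

Pairwise Hamming distances:
  AD291 vs AD206: 9
  AD291 vs AD281: 6
  AD291 vs AD104: 8
  AD291 vs AD102: 5
  AD206 vs AD281: 12
  AD206 vs AD104: 11
  AD206 vs AD102: 14
  AD281 vs AD104: 13
  AD281 vs AD102: 10
  AD104 vs AD102: 9
The smallest is 5 mismatches, between AD291 and AD102; p = 5/21 = 0.238.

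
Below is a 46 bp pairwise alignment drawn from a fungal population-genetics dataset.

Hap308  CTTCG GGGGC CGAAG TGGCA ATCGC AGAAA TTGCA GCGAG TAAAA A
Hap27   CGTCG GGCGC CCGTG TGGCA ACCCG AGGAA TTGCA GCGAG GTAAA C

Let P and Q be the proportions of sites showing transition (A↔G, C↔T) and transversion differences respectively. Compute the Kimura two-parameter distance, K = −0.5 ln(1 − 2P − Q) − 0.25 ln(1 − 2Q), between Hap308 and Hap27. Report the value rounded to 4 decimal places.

0.3214

Mismatches occur at site 2 (T→G, transversion), site 8 (G→C, transversion), site 12 (G→C, transversion), site 13 (A→G, transition), site 14 (A→T, transversion), site 22 (T→C, transition), site 24 (G→C, transversion), site 25 (C→G, transversion), site 28 (A→G, transition), site 41 (T→G, transversion), site 42 (A→T, transversion), site 46 (A→C, transversion).
Of the 12 differences, 3 transitions and 9 transversions over 46 sites: P = 3/46 = 0.065217, Q = 9/46 = 0.195652.
d = −0.5·ln(0.673914) − 0.25·ln(0.608696) = −0.5·(-0.394653) − 0.25·(-0.496436) = 0.3214.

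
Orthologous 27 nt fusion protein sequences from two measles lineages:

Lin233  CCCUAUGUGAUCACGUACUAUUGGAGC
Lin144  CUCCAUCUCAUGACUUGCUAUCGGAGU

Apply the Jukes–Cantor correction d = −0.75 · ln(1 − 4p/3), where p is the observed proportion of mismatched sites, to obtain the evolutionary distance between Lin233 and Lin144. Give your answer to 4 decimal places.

0.4408

Mismatches occur at site 2 (C/U), site 4 (U/C), site 7 (G/C), site 9 (G/C), site 12 (C/G), site 15 (G/U), site 17 (A/G), site 22 (U/C), site 27 (C/U).
p = 9/27 = 0.333333.
d = −0.75 · ln(1 − (4/3)·0.333333) = −0.75 · ln(0.555556) = −0.75 · (-0.587786) = 0.4408.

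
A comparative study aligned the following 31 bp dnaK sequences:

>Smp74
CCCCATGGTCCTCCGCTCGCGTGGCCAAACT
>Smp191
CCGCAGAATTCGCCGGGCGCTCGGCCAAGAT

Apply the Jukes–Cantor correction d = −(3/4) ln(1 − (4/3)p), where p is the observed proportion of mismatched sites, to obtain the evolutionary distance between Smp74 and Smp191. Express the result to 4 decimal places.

0.5445

Differing sites — 3:C/G; 6:T/G; 7:G/A; 8:G/A; 10:C/T; 12:T/G; 16:C/G; 17:T/G; 21:G/T; 22:T/C; 29:A/G; 30:C/A.
p = 12/31 = 0.387097.
d = −0.75 · ln(1 − (4/3)·0.387097) = −0.75 · ln(0.483871) = −0.75 · (-0.725937) = 0.5445.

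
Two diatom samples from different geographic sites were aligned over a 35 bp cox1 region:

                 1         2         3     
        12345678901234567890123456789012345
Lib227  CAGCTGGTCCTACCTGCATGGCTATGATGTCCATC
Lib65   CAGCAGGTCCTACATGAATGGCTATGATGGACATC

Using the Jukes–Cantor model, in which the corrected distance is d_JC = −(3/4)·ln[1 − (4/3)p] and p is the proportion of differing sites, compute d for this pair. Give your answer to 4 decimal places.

0.1585

The sequences differ at positions 5 (T/A), 14 (C/A), 17 (C/A), 30 (T/G), 31 (C/A).
p = 5/35 = 0.142857.
d = −0.75 · ln(1 − (4/3)·0.142857) = −0.75 · ln(0.809524) = −0.75 · (-0.211309) = 0.1585.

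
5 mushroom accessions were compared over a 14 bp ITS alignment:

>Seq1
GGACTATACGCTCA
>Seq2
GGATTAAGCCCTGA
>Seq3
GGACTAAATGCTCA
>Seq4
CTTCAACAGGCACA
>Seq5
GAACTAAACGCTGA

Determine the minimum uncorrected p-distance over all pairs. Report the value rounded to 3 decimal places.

0.143

Pairwise Hamming distances:
  Seq1 vs Seq2: 5
  Seq1 vs Seq3: 2
  Seq1 vs Seq4: 7
  Seq1 vs Seq5: 3
  Seq2 vs Seq3: 5
  Seq2 vs Seq4: 11
  Seq2 vs Seq5: 4
  Seq3 vs Seq4: 7
  Seq3 vs Seq5: 3
  Seq4 vs Seq5: 8
The smallest is 2 mismatches, between Seq1 and Seq3; p = 2/14 = 0.143.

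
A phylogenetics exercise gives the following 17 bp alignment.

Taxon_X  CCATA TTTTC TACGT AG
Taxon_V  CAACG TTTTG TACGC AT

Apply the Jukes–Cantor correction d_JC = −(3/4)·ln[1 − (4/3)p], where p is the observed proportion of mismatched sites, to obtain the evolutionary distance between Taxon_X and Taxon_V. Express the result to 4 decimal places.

0.4770

Mismatches occur at site 2 (C/A), site 4 (T/C), site 5 (A/G), site 10 (C/G), site 15 (T/C), site 17 (G/T).
p = 6/17 = 0.352941.
d = −0.75 · ln(1 − (4/3)·0.352941) = −0.75 · ln(0.529412) = −0.75 · (-0.635988) = 0.4770.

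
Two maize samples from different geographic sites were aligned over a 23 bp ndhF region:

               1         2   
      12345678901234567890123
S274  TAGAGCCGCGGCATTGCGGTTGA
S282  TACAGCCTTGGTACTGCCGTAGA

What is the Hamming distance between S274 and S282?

Mismatches occur at site 3 (G↔C), site 8 (G↔T), site 9 (C↔T), site 12 (C↔T), site 14 (T↔C), site 18 (G↔C), site 21 (T↔A).
That gives 7 mismatches out of 23 aligned sites, so the Hamming distance is 7.

7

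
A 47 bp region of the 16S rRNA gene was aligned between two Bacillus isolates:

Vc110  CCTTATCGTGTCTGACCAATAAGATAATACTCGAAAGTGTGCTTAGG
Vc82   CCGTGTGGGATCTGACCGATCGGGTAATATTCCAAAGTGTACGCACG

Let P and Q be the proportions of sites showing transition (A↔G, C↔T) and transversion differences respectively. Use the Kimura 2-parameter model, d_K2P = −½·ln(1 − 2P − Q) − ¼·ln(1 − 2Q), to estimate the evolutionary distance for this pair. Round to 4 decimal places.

0.4245

Differing sites — 3:T/G (Tv); 5:A/G (Ti); 7:C/G (Tv); 9:T/G (Tv); 10:G/A (Ti); 18:A/G (Ti); 21:A/C (Tv); 22:A/G (Ti); 24:A/G (Ti); 30:C/T (Ti); 33:G/C (Tv); 41:G/A (Ti); 43:T/G (Tv); 44:T/C (Ti); 46:G/C (Tv).
Of the 15 differences, 8 transitions and 7 transversions over 47 sites: P = 8/47 = 0.170213, Q = 7/47 = 0.148936.
d = −0.5·ln(0.510638) − 0.25·ln(0.702128) = −0.5·(-0.672094) − 0.25·(-0.353640) = 0.4245.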